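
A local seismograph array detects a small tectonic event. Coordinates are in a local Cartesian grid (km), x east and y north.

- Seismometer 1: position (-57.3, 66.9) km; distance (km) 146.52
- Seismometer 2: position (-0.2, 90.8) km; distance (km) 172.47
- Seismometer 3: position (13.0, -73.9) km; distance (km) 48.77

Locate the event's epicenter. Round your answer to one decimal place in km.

Circle about each station: (x + 57.3)² + (y − 66.9)² = 146.52²; (x + 0.2)² + (y − 90.8)² = 172.47²; (x − 13.0)² + (y + 73.9)² = 48.77².
Subtracting pairs of circle equations eliminates x²+y² and gives linear equations (the radical axes):
114.2 x + 47.8 y = -7792.01
140.6 x − 281.6 y = 16960.91
Solving the 2×2 system: x ≈ -35.6, y ≈ -78.0 km.
Check against Seismometer 1 (with the unrounded x, y): √((x + 57.3)²+(y − 66.9)²) = 146.52 ≈ 146.52 km. ✓

-35.6 km east, -78.0 km north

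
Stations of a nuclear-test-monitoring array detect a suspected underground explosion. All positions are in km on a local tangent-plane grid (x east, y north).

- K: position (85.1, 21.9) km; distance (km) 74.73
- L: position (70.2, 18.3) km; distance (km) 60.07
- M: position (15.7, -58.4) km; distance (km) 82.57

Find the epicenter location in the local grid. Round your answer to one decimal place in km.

10.4 km east, 24.0 km north

Circle about each station: (x − 85.1)² + (y − 21.9)² = 74.73²; (x − 70.2)² + (y − 18.3)² = 60.07²; (x − 15.7)² + (y + 58.4)² = 82.57².
Subtracting the K equation from the L and M equations removes the quadratic terms:
-29.8 x − 7.2 y = -482.52
-138.8 x − 160.6 y = -5297.80
Solving the 2×2 system: x ≈ 10.4, y ≈ 24.0 km.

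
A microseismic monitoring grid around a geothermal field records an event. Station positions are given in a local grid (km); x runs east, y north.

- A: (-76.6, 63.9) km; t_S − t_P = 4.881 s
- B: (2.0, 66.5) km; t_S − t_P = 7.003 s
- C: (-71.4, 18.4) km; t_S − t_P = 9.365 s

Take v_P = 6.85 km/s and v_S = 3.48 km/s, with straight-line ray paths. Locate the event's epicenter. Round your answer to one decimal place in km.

(-45.8, 79.5)

Distance from S−P lag: d = Δt · v_P v_S / (v_P − v_S) = Δt · (6.85·3.48)/(6.85−3.48) ≈ 7.0736·Δt.
So d_A = 34.53, d_B = 49.54, d_C = 66.24 km.
Circle about each station: (x + 76.6)² + (y − 63.9)² = 34.53²; (x − 2.0)² + (y − 66.5)² = 49.54²; (x + 71.4)² + (y − 18.4)² = 66.24².
Subtracting pairs of circle equations eliminates x²+y² and gives linear equations (the radical axes):
157.2 x + 5.2 y = -6786.41
10.4 x − 91.0 y = -7709.67
Solving the 2×2 system: x ≈ -45.8, y ≈ 79.5 km.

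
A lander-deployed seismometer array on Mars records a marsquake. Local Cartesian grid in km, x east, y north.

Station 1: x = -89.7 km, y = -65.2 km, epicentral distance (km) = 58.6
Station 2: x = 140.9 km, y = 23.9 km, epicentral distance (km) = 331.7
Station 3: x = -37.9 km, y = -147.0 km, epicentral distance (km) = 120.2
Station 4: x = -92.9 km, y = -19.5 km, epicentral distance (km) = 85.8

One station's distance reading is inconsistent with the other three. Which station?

Solve using three stations at a time. Using Station 1, Station 3, Station 4 (subtract circle equations pairwise → linear system) gives (x, y) ≈ (-143.0, -88.9).
Distances from that point to each station vs reported:
  Station 1: calculated 58.4 vs reported 58.6 → residual 0.2 km
  Station 2: calculated 305.5 vs reported 331.7 → residual 26.2 km
  Station 3: calculated 120.1 vs reported 120.2 → residual 0.1 km
  Station 4: calculated 85.6 vs reported 85.8 → residual 0.2 km
Station 1, Station 3, Station 4 are mutually consistent (residuals ≈ 0); Station 2 is off by 26.2 km.

Station 2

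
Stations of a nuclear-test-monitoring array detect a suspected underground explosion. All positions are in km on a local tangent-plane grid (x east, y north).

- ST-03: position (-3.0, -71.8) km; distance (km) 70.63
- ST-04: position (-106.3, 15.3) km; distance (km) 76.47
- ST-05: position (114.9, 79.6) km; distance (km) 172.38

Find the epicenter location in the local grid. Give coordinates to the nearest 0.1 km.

Circle about each station: (x + 3.0)² + (y + 71.8)² = 70.63²; (x + 106.3)² + (y − 15.3)² = 76.47²; (x − 114.9)² + (y − 79.6)² = 172.38².
Subtracting the ST-03 equation from the ST-04 and ST-05 equations removes the quadratic terms:
-206.6 x + 174.2 y = 5510.48
235.8 x + 302.8 y = -10352.34
Solving the 2×2 system: x ≈ -33.5, y ≈ -8.1 km.

x ≈ -33.5 km, y ≈ -8.1 km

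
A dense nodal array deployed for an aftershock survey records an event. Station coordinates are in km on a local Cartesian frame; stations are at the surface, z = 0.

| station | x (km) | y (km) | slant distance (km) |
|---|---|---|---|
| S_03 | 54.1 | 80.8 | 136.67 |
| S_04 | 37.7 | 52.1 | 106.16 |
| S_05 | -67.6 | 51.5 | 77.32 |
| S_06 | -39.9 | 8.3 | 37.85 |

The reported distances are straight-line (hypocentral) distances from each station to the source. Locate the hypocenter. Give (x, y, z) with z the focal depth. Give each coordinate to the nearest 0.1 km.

Each station gives a sphere (x−x_i)² + (y−y_i)² + z² = d_i² (stations at z=0).
Subtracting the S_03 sphere from S_04 and S_05: z² cancels, leaving linear equations in x and y:
-32.8 x − 57.4 y = 2088.99
-243.4 x − 58.6 y = 10466.87
Solving: x ≈ -39.703, y ≈ -13.706 km (keep extra digits for the depth step; rounded: -39.7, -13.7).
Then from the S_03 sphere: z² = 136.67² − (x − 54.1)² − (y − 80.8)² with x = -39.703, y = -13.706, so z ≈ 30.795 ≈ 30.8 km.

(-39.7, -13.7, 30.8)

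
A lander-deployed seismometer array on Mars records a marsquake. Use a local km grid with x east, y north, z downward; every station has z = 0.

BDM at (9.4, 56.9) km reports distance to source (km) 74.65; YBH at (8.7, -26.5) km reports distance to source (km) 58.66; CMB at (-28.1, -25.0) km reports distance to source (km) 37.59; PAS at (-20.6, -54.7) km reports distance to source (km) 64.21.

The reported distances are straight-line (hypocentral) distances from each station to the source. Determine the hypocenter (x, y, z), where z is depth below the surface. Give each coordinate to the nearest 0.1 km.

Each station gives a sphere (x−x_i)² + (y−y_i)² + z² = d_i² (stations at z=0).
Subtracting the BDM sphere from YBH and CMB: z² cancels, leaving linear equations in x and y:
-1.4 x − 166.8 y = -416.40
-75.0 x − 163.8 y = 2248.25
Solving: x ≈ -36.090, y ≈ 2.799 km (keep extra digits for the depth step; rounded: -36.1, 2.8).
Then from the BDM sphere: z² = 74.65² − (x − 9.4)² − (y − 56.9)² with x = -36.090, y = 2.799, so z ≈ 24.008 ≈ 24.0 km.

(-36.1, 2.8, 24.0)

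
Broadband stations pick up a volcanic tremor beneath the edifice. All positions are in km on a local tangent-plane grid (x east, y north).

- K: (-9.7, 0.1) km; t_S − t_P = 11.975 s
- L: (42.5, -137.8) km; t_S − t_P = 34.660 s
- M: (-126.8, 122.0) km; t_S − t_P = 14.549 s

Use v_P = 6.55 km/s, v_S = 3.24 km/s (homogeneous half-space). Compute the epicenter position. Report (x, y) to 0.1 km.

Distance from S−P lag: d = Δt · v_P v_S / (v_P − v_S) = Δt · (6.55·3.24)/(6.55−3.24) ≈ 6.4115·Δt.
So d_K = 76.78, d_L = 222.22, d_M = 93.28 km.
Circle about each station: (x + 9.7)² + (y − 0.1)² = 76.78²; (x − 42.5)² + (y + 137.8)² = 222.22²; (x + 126.8)² + (y − 122.0)² = 93.28².
Subtracting pairs of circle equations eliminates x²+y² and gives linear equations (the radical axes):
104.4 x − 275.8 y = -22785.57
-234.2 x + 243.8 y = 28062.15
Solving the 2×2 system: x ≈ -55.8, y ≈ 61.5 km.

(-55.8, 61.5)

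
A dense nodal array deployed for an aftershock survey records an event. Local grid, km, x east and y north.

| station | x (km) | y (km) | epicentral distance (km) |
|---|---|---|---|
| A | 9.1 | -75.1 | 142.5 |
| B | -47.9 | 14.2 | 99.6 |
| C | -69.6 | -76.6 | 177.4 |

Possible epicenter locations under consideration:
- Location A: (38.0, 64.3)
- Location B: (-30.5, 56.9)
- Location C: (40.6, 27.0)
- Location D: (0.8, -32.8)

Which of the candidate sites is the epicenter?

For each candidate, compare |candidate − station| to the reported distance:
Location A: residuals A 0.1, B 0.2, C 0.1 → max 0.2 km
Location B: residuals A 4.7, B 53.5, C 38.3 → max 53.5 km
Location C: residuals A 35.7, B 10.2, C 26.1 → max 35.7 km
Location D: residuals A 99.4, B 31.9, C 94.5 → max 99.4 km
Only Location A has all residuals ≈ 0.

Location A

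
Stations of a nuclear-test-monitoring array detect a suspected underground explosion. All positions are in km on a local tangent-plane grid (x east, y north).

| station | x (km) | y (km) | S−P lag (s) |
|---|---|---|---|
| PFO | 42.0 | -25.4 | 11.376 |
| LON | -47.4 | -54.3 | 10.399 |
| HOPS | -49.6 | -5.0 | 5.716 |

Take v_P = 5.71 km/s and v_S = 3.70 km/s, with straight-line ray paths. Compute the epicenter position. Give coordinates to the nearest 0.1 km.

Distance from S−P lag: d = Δt · v_P v_S / (v_P − v_S) = Δt · (5.71·3.70)/(5.71−3.70) ≈ 10.5109·Δt.
So d_PFO = 119.57, d_LON = 109.30, d_HOPS = 60.08 km.
Circle about each station: (x − 42.0)² + (y + 25.4)² = 119.57²; (x + 47.4)² + (y + 54.3)² = 109.30²; (x + 49.6)² + (y + 5.0)² = 60.08².
Subtracting pairs of circle equations eliminates x²+y² and gives linear equations (the radical axes):
-178.8 x − 57.8 y = 5136.58
-183.2 x + 40.8 y = 10763.38
Solving the 2×2 system: x ≈ -46.5, y ≈ 55.0 km.

-46.5 km east, 55.0 km north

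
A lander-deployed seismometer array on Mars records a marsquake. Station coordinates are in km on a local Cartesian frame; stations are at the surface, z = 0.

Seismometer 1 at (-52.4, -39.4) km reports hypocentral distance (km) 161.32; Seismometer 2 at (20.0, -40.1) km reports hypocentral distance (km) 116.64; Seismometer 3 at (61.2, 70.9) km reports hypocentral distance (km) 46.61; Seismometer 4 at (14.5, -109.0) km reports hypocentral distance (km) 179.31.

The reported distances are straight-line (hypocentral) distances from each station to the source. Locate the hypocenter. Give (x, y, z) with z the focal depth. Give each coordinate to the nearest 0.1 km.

(70.5, 55.8, 43.1)

Each station gives a sphere (x−x_i)² + (y−y_i)² + z² = d_i² (stations at z=0).
Subtracting the Seismometer 1 sphere from Seismometer 2 and Seismometer 3: z² cancels, leaving linear equations in x and y:
144.8 x − 1.4 y = 10129.14
227.2 x + 220.6 y = 28325.78
Solving: x ≈ 70.492, y ≈ 55.802 km (keep extra digits for the depth step; rounded: 70.5, 55.8).
Then from the Seismometer 1 sphere: z² = 161.32² − (x + 52.4)² − (y + 39.4)² with x = 70.492, y = 55.802, so z ≈ 43.108 ≈ 43.1 km.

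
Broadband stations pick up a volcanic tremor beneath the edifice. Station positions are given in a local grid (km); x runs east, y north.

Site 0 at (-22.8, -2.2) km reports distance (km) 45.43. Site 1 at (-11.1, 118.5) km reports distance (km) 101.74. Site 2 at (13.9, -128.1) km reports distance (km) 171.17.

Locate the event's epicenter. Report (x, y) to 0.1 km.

x ≈ -57.0 km, y ≈ 27.7 km

Circle about each station: (x + 22.8)² + (y + 2.2)² = 45.43²; (x + 11.1)² + (y − 118.5)² = 101.74²; (x − 13.9)² + (y + 128.1)² = 171.17².
Subtracting the Site 0 equation from the Site 1 and Site 2 equations removes the quadratic terms:
23.4 x + 241.4 y = 5353.64
73.4 x − 251.8 y = -11157.14
Solving the 2×2 system: x ≈ -57.0, y ≈ 27.7 km.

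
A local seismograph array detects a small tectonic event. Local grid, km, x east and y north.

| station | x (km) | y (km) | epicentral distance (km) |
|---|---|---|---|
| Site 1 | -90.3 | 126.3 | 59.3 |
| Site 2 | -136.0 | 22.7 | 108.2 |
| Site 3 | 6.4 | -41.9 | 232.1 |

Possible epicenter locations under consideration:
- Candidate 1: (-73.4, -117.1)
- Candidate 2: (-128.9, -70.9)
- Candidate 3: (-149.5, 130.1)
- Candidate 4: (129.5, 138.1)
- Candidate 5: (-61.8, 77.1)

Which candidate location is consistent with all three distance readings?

For each candidate, compare |candidate − station| to the reported distance:
Candidate 1: residuals Site 1 184.7, Site 2 45.0, Site 3 122.5 → max 184.7 km
Candidate 2: residuals Site 1 141.6, Site 2 14.3, Site 3 93.7 → max 141.6 km
Candidate 3: residuals Site 1 0.0, Site 2 0.0, Site 3 0.0 → max 0.0 km
Candidate 4: residuals Site 1 160.8, Site 2 181.3, Site 3 14.0 → max 181.3 km
Candidate 5: residuals Site 1 2.4, Site 2 16.2, Site 3 94.9 → max 94.9 km
Only Candidate 3 has all residuals ≈ 0.

Candidate 3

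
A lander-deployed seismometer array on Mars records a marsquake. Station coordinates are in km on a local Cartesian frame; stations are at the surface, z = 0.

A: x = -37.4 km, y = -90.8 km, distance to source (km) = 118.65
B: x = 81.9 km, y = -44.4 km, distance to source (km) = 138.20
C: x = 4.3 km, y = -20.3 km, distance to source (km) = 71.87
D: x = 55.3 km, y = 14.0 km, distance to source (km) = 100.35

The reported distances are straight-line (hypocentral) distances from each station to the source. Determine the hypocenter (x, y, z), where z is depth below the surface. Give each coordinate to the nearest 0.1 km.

x ≈ -31.5 km, y ≈ 16.5 km, depth ≈ 50.3 km

Each station gives a sphere (x−x_i)² + (y−y_i)² + z² = d_i² (stations at z=0).
Subtracting the A sphere from B and C: z² cancels, leaving linear equations in x and y:
238.6 x + 92.8 y = -5985.85
83.4 x + 141.0 y = -300.29
Solving: x ≈ -31.507, y ≈ 16.507 km (keep extra digits for the depth step; rounded: -31.5, 16.5).
Then from the A sphere: z² = 118.65² − (x + 37.4)² − (y + 90.8)² with x = -31.507, y = 16.507, so z ≈ 50.282 ≈ 50.3 km.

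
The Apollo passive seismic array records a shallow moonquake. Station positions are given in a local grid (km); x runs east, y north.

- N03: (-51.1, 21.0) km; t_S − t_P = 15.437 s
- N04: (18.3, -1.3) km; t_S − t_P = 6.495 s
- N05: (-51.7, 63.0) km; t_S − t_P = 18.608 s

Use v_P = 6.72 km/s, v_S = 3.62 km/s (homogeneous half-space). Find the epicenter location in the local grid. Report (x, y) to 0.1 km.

Distance from S−P lag: d = Δt · v_P v_S / (v_P − v_S) = Δt · (6.72·3.62)/(6.72−3.62) ≈ 7.8472·Δt.
So d_N03 = 121.14, d_N04 = 50.97, d_N05 = 146.02 km.
Circle about each station: (x + 51.1)² + (y − 21.0)² = 121.14²; (x − 18.3)² + (y + 1.3)² = 50.97²; (x + 51.7)² + (y − 63.0)² = 146.02².
Subtracting pairs of circle equations eliminates x²+y² and gives linear equations (the radical axes):
138.8 x − 44.6 y = 9361.33
-1.2 x + 84.0 y = -3057.26
Solving the 2×2 system: x ≈ 56.0, y ≈ -35.6 km.

x ≈ 56.0 km, y ≈ -35.6 km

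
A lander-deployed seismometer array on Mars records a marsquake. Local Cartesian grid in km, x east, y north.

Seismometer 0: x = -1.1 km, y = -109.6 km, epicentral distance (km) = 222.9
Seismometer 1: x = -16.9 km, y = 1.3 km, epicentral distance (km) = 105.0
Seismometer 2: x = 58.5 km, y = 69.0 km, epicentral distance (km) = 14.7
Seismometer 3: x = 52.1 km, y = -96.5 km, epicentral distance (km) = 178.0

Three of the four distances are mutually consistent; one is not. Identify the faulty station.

Seismometer 0

Solve using three stations at a time. Using Seismometer 1, Seismometer 2, Seismometer 3 (subtract circle equations pairwise → linear system) gives (x, y) ≈ (50.9, 81.5).
Distances from that point to each station vs reported:
  Seismometer 0: calculated 198.0 vs reported 222.9 → residual 24.9 km
  Seismometer 1: calculated 105.0 vs reported 105.0 → residual 0.0 km
  Seismometer 2: calculated 14.6 vs reported 14.7 → residual 0.1 km
  Seismometer 3: calculated 178.0 vs reported 178.0 → residual 0.0 km
Seismometer 1, Seismometer 2, Seismometer 3 are mutually consistent (residuals ≈ 0); Seismometer 0 is off by 24.9 km.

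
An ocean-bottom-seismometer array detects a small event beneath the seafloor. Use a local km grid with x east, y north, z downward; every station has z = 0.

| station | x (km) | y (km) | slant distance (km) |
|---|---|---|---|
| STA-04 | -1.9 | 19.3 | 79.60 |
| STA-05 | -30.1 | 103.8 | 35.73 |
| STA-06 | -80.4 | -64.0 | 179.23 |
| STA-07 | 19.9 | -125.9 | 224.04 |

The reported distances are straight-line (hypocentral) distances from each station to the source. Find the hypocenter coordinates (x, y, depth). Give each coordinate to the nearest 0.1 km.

Each station gives a sphere (x−x_i)² + (y−y_i)² + z² = d_i² (stations at z=0).
Subtracting the STA-04 sphere from STA-05 and STA-06: z² cancels, leaving linear equations in x and y:
-56.4 x + 169.0 y = 16363.88
-157.0 x − 166.6 y = -15603.17
Solving: x ≈ -2.485, y ≈ 95.998 km (keep extra digits for the depth step; rounded: -2.5, 96.0).
Then from the STA-04 sphere: z² = 79.60² − (x + 1.9)² − (y − 19.3)² with x = -2.485, y = 95.998, so z ≈ 21.289 ≈ 21.3 km.

(-2.5, 96.0, 21.3)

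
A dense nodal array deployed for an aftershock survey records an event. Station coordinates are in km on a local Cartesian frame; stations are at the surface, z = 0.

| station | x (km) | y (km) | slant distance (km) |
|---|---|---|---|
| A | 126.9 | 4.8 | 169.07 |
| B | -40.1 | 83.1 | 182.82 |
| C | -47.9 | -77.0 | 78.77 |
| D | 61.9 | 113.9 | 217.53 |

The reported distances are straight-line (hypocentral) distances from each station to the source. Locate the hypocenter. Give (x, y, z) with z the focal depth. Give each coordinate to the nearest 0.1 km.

(-2.1, -84.0, 63.7)

Each station gives a sphere (x−x_i)² + (y−y_i)² + z² = d_i² (stations at z=0).
Subtracting the A sphere from B and C: z² cancels, leaving linear equations in x and y:
-334.0 x + 156.6 y = -12451.52
-349.6 x − 163.6 y = 14476.71
Solving: x ≈ -2.102, y ≈ -83.996 km (keep extra digits for the depth step; rounded: -2.1, -84.0).
Then from the A sphere: z² = 169.07² − (x − 126.9)² − (y − 4.8)² with x = -2.102, y = -83.996, so z ≈ 63.706 ≈ 63.7 km.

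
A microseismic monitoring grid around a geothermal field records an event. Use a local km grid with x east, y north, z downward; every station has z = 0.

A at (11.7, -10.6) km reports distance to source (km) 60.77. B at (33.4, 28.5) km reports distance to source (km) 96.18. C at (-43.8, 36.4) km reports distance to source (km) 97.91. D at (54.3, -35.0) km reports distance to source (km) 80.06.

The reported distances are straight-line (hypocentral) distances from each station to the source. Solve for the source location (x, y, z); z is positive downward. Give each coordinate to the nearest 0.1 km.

Each station gives a sphere (x−x_i)² + (y−y_i)² + z² = d_i² (stations at z=0).
Subtracting the A sphere from B and C: z² cancels, leaving linear equations in x and y:
43.4 x + 78.2 y = -3879.04
-111.0 x + 94.0 y = -2899.23
Solving: x ≈ -10.808, y ≈ -43.606 km (keep extra digits for the depth step; rounded: -10.8, -43.6).
Then from the A sphere: z² = 60.77² − (x − 11.7)² − (y + 10.6)² with x = -10.808, y = -43.606, so z ≈ 45.793 ≈ 45.8 km.

(-10.8, -43.6, 45.8)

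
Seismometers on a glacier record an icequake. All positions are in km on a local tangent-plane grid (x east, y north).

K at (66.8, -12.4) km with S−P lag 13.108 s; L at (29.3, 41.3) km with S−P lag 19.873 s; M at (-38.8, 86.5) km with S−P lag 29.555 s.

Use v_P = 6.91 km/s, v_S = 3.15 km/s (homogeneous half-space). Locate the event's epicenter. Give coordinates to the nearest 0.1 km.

Distance from S−P lag: d = Δt · v_P v_S / (v_P − v_S) = Δt · (6.91·3.15)/(6.91−3.15) ≈ 5.7890·Δt.
So d_K = 75.88, d_L = 115.04, d_M = 171.09 km.
Circle about each station: (x − 66.8)² + (y + 12.4)² = 75.88²; (x − 29.3)² + (y − 41.3)² = 115.04²; (x + 38.8)² + (y − 86.5)² = 171.09².
Subtracting pairs of circle equations eliminates x²+y² and gives linear equations (the radical axes):
-75.0 x + 107.4 y = -9528.25
-211.2 x + 197.8 y = -19142.32
Solving the 2×2 system: x ≈ 21.8, y ≈ -73.5 km.

21.8 km east, -73.5 km north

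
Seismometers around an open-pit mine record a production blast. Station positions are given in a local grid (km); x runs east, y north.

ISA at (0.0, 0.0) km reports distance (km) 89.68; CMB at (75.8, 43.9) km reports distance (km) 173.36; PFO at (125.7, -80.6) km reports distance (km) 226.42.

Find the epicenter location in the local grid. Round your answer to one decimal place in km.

Circle about each station: x² + y² = 89.68²; (x − 75.8)² + (y − 43.9)² = 173.36²; (x − 125.7)² + (y + 80.6)² = 226.42².
Subtracting the ISA equation from the CMB and PFO equations removes the quadratic terms:
151.6 x + 87.8 y = -14338.34
251.4 x − 161.2 y = -20926.66
Solving the 2×2 system: x ≈ -89.2, y ≈ -9.3 km.

x ≈ -89.2 km, y ≈ -9.3 km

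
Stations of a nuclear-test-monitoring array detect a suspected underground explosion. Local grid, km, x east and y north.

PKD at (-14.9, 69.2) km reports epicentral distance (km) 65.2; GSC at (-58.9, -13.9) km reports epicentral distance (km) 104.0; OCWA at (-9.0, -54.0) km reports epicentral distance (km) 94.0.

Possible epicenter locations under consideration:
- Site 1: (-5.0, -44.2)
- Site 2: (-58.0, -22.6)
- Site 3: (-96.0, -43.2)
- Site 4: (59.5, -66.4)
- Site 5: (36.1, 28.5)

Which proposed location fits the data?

Site 5

For each candidate, compare |candidate − station| to the reported distance:
Site 1: residuals PKD 48.6, GSC 42.2, OCWA 83.4 → max 83.4 km
Site 2: residuals PKD 36.2, GSC 95.3, OCWA 35.8 → max 95.3 km
Site 3: residuals PKD 73.4, GSC 56.7, OCWA 6.3 → max 73.4 km
Site 4: residuals PKD 89.5, GSC 25.5, OCWA 24.4 → max 89.5 km
Site 5: residuals PKD 0.0, GSC 0.0, OCWA 0.0 → max 0.0 km
Only Site 5 has all residuals ≈ 0.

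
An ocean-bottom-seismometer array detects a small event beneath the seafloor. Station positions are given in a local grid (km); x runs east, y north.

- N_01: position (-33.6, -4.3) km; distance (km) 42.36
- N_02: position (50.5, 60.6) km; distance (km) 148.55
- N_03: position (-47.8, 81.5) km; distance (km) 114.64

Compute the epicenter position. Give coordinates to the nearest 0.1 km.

Circle about each station: (x + 33.6)² + (y + 4.3)² = 42.36²; (x − 50.5)² + (y − 60.6)² = 148.55²; (x + 47.8)² + (y − 81.5)² = 114.64².
Subtracting the N_01 equation from the N_02 and N_03 equations removes the quadratic terms:
168.2 x + 129.8 y = -15197.57
-28.4 x + 171.6 y = -3568.32
Solving the 2×2 system: x ≈ -65.9, y ≈ -31.7 km.

x ≈ -65.9 km, y ≈ -31.7 km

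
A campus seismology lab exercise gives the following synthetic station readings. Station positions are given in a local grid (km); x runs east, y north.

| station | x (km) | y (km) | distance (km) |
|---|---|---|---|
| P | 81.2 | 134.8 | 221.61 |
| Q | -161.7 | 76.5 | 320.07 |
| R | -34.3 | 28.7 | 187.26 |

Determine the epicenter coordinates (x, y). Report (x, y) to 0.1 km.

x ≈ 115.1 km, y ≈ -84.2 km

Circle about each station: (x − 81.2)² + (y − 134.8)² = 221.61²; (x + 161.7)² + (y − 76.5)² = 320.07²; (x + 34.3)² + (y − 28.7)² = 187.26².
Subtracting pairs of circle equations eliminates x²+y² and gives linear equations (the radical axes):
-485.8 x − 116.6 y = -46099.15
-231.0 x − 212.2 y = -8719.62
Solving the 2×2 system: x ≈ 115.1, y ≈ -84.2 km.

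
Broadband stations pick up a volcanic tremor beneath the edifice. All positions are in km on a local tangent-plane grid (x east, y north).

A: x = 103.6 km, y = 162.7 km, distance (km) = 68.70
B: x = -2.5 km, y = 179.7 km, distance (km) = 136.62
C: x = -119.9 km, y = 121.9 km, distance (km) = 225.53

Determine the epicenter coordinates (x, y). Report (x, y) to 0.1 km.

Circle about each station: (x − 103.6)² + (y − 162.7)² = 68.70²; (x + 2.5)² + (y − 179.7)² = 136.62²; (x + 119.9)² + (y − 121.9)² = 225.53².
Subtracting the A equation from the B and C equations removes the quadratic terms:
-212.2 x + 34.0 y = -18851.24
-447.0 x − 81.6 y = -54112.72
Solving the 2×2 system: x ≈ 103.9, y ≈ 94.0 km.

x ≈ 103.9 km, y ≈ 94.0 km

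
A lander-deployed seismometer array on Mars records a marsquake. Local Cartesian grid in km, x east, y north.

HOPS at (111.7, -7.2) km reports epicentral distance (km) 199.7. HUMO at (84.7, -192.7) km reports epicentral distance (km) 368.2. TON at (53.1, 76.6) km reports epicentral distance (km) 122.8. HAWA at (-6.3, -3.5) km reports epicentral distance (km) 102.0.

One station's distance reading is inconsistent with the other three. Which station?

Solve using three stations at a time. Using HOPS, TON, HAWA (subtract circle equations pairwise → linear system) gives (x, y) ≈ (-69.6, 76.4).
Distances from that point to each station vs reported:
  HOPS: calculated 199.7 vs reported 199.7 → residual 0.0 km
  HUMO: calculated 310.2 vs reported 368.2 → residual 58.0 km
  TON: calculated 122.7 vs reported 122.8 → residual 0.1 km
  HAWA: calculated 101.9 vs reported 102.0 → residual 0.1 km
HOPS, TON, HAWA are mutually consistent (residuals ≈ 0); HUMO is off by 58.0 km.

HUMO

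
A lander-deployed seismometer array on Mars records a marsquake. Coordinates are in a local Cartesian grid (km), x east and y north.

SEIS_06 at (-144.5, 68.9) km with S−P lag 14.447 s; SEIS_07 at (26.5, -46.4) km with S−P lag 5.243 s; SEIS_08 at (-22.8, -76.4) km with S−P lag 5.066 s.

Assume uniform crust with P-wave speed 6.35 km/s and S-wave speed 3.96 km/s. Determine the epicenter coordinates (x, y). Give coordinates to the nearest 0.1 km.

Distance from S−P lag: d = Δt · v_P v_S / (v_P − v_S) = Δt · (6.35·3.96)/(6.35−3.96) ≈ 10.5213·Δt.
So d_SEIS_06 = 152.00, d_SEIS_07 = 55.16, d_SEIS_08 = 53.30 km.
Circle about each station: (x + 144.5)² + (y − 68.9)² = 152.00²; (x − 26.5)² + (y + 46.4)² = 55.16²; (x + 22.8)² + (y + 76.4)² = 53.30².
Subtracting pairs of circle equations eliminates x²+y² and gives linear equations (the radical axes):
342.0 x − 230.6 y = -2710.88
243.4 x − 290.6 y = 992.45
Solving the 2×2 system: x ≈ -23.5, y ≈ -23.1 km.
Check against SEIS_06 (with the unrounded x, y): √((x + 144.5)²+(y − 68.9)²) = 152.00 ≈ 152.00 km. ✓

(-23.5, -23.1)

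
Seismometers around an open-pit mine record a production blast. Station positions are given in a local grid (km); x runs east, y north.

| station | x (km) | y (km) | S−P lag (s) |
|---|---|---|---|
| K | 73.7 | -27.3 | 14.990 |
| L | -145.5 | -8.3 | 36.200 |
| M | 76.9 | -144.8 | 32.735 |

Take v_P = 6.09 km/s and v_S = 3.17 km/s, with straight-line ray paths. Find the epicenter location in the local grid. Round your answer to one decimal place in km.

(80.1, 71.6)

Distance from S−P lag: d = Δt · v_P v_S / (v_P − v_S) = Δt · (6.09·3.17)/(6.09−3.17) ≈ 6.6114·Δt.
So d_K = 99.10, d_L = 239.33, d_M = 216.42 km.
Circle about each station: (x − 73.7)² + (y + 27.3)² = 99.10²; (x + 145.5)² + (y + 8.3)² = 239.33²; (x − 76.9)² + (y + 144.8)² = 216.42².
Subtracting pairs of circle equations eliminates x²+y² and gives linear equations (the radical axes):
-438.4 x + 38.0 y = -32395.88
6.4 x − 235.0 y = -16313.14
Solving the 2×2 system: x ≈ 80.1, y ≈ 71.6 km.
Check against K (with the unrounded x, y): √((x − 73.7)²+(y + 27.3)²) = 99.11 ≈ 99.10 km. ✓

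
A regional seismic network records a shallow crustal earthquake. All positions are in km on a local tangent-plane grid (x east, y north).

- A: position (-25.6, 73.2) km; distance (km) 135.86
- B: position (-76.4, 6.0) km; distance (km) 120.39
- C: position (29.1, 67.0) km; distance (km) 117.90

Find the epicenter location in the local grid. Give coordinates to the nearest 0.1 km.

29.7 km east, -50.9 km north

Circle about each station: (x + 25.6)² + (y − 73.2)² = 135.86²; (x + 76.4)² + (y − 6.0)² = 120.39²; (x − 29.1)² + (y − 67.0)² = 117.90².
Subtracting the A equation from the B and C equations removes the quadratic terms:
-101.6 x − 134.4 y = 3823.55
109.4 x − 12.4 y = 3879.74
Solving the 2×2 system: x ≈ 29.7, y ≈ -50.9 km.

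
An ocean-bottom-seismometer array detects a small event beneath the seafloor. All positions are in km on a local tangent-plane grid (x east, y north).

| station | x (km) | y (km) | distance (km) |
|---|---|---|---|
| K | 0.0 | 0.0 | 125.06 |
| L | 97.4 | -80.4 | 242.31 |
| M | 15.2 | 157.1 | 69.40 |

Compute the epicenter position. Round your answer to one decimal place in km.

Circle about each station: x² + y² = 125.06²; (x − 97.4)² + (y + 80.4)² = 242.31²; (x − 15.2)² + (y − 157.1)² = 69.40².
Subtracting the K equation from the L and M equations removes the quadratic terms:
194.8 x − 160.8 y = -27123.21
30.4 x + 314.2 y = 35735.09
Solving the 2×2 system: x ≈ -42.0, y ≈ 117.8 km.

x ≈ -42.0 km, y ≈ 117.8 km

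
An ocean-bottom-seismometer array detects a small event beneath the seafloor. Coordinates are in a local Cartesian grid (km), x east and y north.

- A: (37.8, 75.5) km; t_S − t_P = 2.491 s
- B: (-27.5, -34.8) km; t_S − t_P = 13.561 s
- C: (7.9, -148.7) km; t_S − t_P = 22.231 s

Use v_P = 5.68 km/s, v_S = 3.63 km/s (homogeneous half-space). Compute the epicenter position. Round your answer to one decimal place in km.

x ≈ 61.8 km, y ≈ 68.3 km

Distance from S−P lag: d = Δt · v_P v_S / (v_P − v_S) = Δt · (5.68·3.63)/(5.68−3.63) ≈ 10.0578·Δt.
So d_A = 25.05, d_B = 136.39, d_C = 223.59 km.
Circle about each station: (x − 37.8)² + (y − 75.5)² = 25.05²; (x + 27.5)² + (y + 34.8)² = 136.39²; (x − 7.9)² + (y + 148.7)² = 223.59².
Subtracting the A equation from the B and C equations removes the quadratic terms:
-130.6 x − 220.6 y = -23136.53
-59.8 x − 448.4 y = -34319.98
Solving the 2×2 system: x ≈ 61.8, y ≈ 68.3 km.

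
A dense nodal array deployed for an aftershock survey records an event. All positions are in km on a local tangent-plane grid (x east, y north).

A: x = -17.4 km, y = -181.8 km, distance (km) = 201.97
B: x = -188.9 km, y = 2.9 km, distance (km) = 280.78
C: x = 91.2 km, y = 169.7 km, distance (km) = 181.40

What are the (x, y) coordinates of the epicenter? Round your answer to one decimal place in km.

Circle about each station: (x + 17.4)² + (y + 181.8)² = 201.97²; (x + 188.9)² + (y − 2.9)² = 280.78²; (x − 91.2)² + (y − 169.7)² = 181.40².
Subtracting the A equation from the B and C equations removes the quadratic terms:
-343.0 x + 369.4 y = -35707.91
217.2 x + 703.0 y = 11647.45
Solving the 2×2 system: x ≈ 91.5, y ≈ -11.7 km.
Check against A (with the unrounded x, y): √((x + 17.4)²+(y + 181.8)²) = 201.97 ≈ 201.97 km. ✓

91.5 km east, -11.7 km north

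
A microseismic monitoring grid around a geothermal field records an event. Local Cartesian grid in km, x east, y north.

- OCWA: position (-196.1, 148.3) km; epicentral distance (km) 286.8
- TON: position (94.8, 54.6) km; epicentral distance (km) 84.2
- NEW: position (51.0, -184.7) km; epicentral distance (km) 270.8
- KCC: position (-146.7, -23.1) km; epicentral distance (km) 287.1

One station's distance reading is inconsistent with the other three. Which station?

NEW

Solve using three stations at a time. Using OCWA, TON, KCC (subtract circle equations pairwise → linear system) gives (x, y) ≈ (90.5, 138.6).
Distances from that point to each station vs reported:
  OCWA: calculated 286.8 vs reported 286.8 → residual 0.0 km
  TON: calculated 84.1 vs reported 84.2 → residual 0.1 km
  NEW: calculated 325.7 vs reported 270.8 → residual 54.9 km
  KCC: calculated 287.1 vs reported 287.1 → residual 0.0 km
OCWA, TON, KCC are mutually consistent (residuals ≈ 0); NEW is off by 54.9 km.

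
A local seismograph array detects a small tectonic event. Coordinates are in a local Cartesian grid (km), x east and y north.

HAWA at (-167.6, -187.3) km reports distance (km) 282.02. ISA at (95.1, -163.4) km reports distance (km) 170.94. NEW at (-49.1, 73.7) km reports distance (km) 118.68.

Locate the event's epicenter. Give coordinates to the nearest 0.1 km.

x ≈ 43.6 km, y ≈ -0.4 km

Circle about each station: (x + 167.6)² + (y + 187.3)² = 282.02²; (x − 95.1)² + (y + 163.4)² = 170.94²; (x + 49.1)² + (y − 73.7)² = 118.68².
Subtracting pairs of circle equations eliminates x²+y² and gives linear equations (the radical axes):
525.4 x + 47.8 y = 22887.32
237.0 x + 522.0 y = 10121.79
Solving the 2×2 system: x ≈ 43.6, y ≈ -0.4 km.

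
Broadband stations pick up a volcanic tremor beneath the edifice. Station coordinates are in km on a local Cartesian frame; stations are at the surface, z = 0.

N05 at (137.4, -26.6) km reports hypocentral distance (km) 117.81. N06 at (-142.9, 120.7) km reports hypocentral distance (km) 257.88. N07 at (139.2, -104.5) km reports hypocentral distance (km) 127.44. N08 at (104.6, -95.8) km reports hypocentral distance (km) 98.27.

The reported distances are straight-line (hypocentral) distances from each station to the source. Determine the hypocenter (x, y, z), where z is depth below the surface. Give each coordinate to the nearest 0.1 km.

x ≈ 38.7 km, y ≈ -52.7 km, depth ≈ 58.8 km

Each station gives a sphere (x−x_i)² + (y−y_i)² + z² = d_i² (stations at z=0).
Subtracting the N05 sphere from N06 and N07: z² cancels, leaving linear equations in x and y:
-560.6 x + 294.6 y = -37220.32
3.6 x − 155.8 y = 8348.81
Solving: x ≈ 38.703, y ≈ -52.692 km (keep extra digits for the depth step; rounded: 38.7, -52.7).
Then from the N05 sphere: z² = 117.81² − (x − 137.4)² − (y + 26.6)² with x = 38.703, y = -52.692, so z ≈ 58.799 ≈ 58.8 km.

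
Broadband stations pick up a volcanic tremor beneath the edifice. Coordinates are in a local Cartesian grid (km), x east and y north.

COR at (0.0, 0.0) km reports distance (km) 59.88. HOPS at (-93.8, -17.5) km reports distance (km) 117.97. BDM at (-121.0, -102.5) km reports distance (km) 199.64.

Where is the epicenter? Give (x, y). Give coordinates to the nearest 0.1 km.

-4.6 km east, 59.7 km north

Circle about each station: x² + y² = 59.88²; (x + 93.8)² + (y + 17.5)² = 117.97²; (x + 121.0)² + (y + 102.5)² = 199.64².
Subtracting pairs of circle equations eliminates x²+y² and gives linear equations (the radical axes):
-187.6 x − 35.0 y = -1226.62
-242.0 x − 205.0 y = -11123.27
Solving the 2×2 system: x ≈ -4.6, y ≈ 59.7 km.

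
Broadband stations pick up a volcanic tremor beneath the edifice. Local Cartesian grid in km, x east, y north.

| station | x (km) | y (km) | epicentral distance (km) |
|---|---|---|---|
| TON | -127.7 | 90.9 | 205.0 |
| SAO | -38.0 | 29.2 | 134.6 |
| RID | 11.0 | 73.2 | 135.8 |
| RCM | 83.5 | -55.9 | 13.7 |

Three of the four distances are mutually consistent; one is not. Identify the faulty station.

TON

Solve using three stations at a time. Using SAO, RID, RCM (subtract circle equations pairwise → linear system) gives (x, y) ≈ (72.3, -48.0).
Distances from that point to each station vs reported:
  TON: calculated 243.5 vs reported 205.0 → residual 38.5 km
  SAO: calculated 134.6 vs reported 134.6 → residual 0.0 km
  RID: calculated 135.8 vs reported 135.8 → residual 0.0 km
  RCM: calculated 13.7 vs reported 13.7 → residual 0.0 km
SAO, RID, RCM are mutually consistent (residuals ≈ 0); TON is off by 38.5 km.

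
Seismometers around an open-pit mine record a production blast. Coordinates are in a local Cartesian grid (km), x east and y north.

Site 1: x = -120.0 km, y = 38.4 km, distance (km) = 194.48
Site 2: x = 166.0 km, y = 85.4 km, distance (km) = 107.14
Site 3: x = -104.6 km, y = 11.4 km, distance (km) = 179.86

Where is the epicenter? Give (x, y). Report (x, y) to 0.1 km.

Circle about each station: (x + 120.0)² + (y − 38.4)² = 194.48²; (x − 166.0)² + (y − 85.4)² = 107.14²; (x + 104.6)² + (y − 11.4)² = 179.86².
Subtracting the Site 1 equation from the Site 2 and Site 3 equations removes the quadratic terms:
572.0 x + 94.0 y = 45318.09
30.8 x − 54.0 y = 669.41
Solving the 2×2 system: x ≈ 74.3, y ≈ 30.0 km.
Check against Site 1 (with the unrounded x, y): √((x + 120.0)²+(y − 38.4)²) = 194.48 ≈ 194.48 km. ✓

x ≈ 74.3 km, y ≈ 30.0 km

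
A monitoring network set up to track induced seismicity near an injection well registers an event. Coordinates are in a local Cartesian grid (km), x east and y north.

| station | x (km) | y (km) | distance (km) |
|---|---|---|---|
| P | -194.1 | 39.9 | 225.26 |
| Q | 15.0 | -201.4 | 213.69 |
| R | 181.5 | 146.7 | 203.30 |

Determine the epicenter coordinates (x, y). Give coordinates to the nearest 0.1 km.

(29.4, 11.8)

Circle about each station: (x + 194.1)² + (y − 39.9)² = 225.26²; (x − 15.0)² + (y + 201.4)² = 213.69²; (x − 181.5)² + (y − 146.7)² = 203.30².
Subtracting pairs of circle equations eliminates x²+y² and gives linear equations (the radical axes):
418.2 x − 482.6 y = 6598.79
751.2 x + 213.6 y = 24607.50
Solving the 2×2 system: x ≈ 29.4, y ≈ 11.8 km.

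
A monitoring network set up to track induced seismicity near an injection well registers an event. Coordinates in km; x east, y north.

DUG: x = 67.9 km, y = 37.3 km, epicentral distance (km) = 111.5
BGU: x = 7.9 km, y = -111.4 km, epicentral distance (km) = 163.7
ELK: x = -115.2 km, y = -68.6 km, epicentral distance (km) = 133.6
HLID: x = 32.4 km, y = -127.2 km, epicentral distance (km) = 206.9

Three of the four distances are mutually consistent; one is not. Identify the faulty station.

HLID

Solve using three stations at a time. Using DUG, BGU, ELK (subtract circle equations pairwise → linear system) gives (x, y) ≈ (-43.4, 44.1).
Distances from that point to each station vs reported:
  DUG: calculated 111.5 vs reported 111.5 → residual 0.0 km
  BGU: calculated 163.7 vs reported 163.7 → residual 0.0 km
  ELK: calculated 133.6 vs reported 133.6 → residual 0.0 km
  HLID: calculated 187.3 vs reported 206.9 → residual 19.6 km
DUG, BGU, ELK are mutually consistent (residuals ≈ 0); HLID is off by 19.6 km.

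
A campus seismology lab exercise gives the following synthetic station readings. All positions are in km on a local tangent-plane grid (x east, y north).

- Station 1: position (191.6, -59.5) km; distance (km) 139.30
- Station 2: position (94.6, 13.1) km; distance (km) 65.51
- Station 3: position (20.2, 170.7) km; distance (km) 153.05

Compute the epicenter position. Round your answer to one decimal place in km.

Circle about each station: (x − 191.6)² + (y + 59.5)² = 139.30²; (x − 94.6)² + (y − 13.1)² = 65.51²; (x − 20.2)² + (y − 170.7)² = 153.05².
Subtracting the Station 1 equation from the Station 2 and Station 3 equations removes the quadratic terms:
-194.0 x + 145.2 y = -16017.11
-342.8 x + 460.4 y = -14724.09
Solving the 2×2 system: x ≈ 132.4, y ≈ 66.6 km.

x ≈ 132.4 km, y ≈ 66.6 km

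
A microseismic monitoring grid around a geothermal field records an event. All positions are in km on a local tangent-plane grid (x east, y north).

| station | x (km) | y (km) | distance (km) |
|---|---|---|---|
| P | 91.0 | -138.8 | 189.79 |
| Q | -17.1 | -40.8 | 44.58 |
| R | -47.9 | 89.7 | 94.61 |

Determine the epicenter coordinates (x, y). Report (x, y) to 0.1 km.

Circle about each station: (x − 91.0)² + (y + 138.8)² = 189.79²; (x + 17.1)² + (y + 40.8)² = 44.58²; (x + 47.9)² + (y − 89.7)² = 94.61².
Subtracting the P equation from the Q and R equations removes the quadratic terms:
-216.2 x + 196.0 y = 8443.48
-277.8 x + 457.0 y = 9863.25
Solving the 2×2 system: x ≈ -43.4, y ≈ -4.8 km.

-43.4 km east, -4.8 km north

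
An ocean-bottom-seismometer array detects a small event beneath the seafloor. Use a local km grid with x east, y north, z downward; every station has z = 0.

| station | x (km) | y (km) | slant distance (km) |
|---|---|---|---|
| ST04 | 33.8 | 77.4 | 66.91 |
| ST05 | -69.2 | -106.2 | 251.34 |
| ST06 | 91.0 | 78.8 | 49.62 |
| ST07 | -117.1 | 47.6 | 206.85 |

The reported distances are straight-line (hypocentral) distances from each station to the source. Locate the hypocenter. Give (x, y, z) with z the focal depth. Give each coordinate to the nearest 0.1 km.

Each station gives a sphere (x−x_i)² + (y−y_i)² + z² = d_i² (stations at z=0).
Subtracting the ST04 sphere from ST05 and ST06: z² cancels, leaving linear equations in x and y:
-206.0 x − 367.2 y = -49760.97
114.4 x + 2.8 y = 9372.04
Solving: x ≈ 79.701, y ≈ 90.802 km (keep extra digits for the depth step; rounded: 79.7, 90.8).
Then from the ST04 sphere: z² = 66.91² − (x − 33.8)² − (y − 77.4)² with x = 79.701, y = 90.802, so z ≈ 46.802 ≈ 46.8 km.
Check against ST07 (with the unrounded solution): distance 206.85 ≈ 206.85 km. ✓

x ≈ 79.7 km, y ≈ 90.8 km, depth ≈ 46.8 km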